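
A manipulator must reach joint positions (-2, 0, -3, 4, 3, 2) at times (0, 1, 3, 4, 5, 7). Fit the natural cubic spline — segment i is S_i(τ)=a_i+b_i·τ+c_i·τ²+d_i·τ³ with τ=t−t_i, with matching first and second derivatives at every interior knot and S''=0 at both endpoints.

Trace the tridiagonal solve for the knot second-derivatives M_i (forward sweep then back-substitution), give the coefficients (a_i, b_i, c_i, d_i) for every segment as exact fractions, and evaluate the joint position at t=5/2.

Δ: Δ0=2, Δ1=-3/2, Δ2=7, Δ3=-1, Δ4=-1/2
row 1: diag=6, rhs=-21; c'=1/3, d'=-7/2
row 2: denom=6−2·1/3=16/3; d'=(51−2·-7/2)/(16/3)=87/8
row 3: denom=4−1·3/16=61/16; d'=(-48−1·87/8)/(61/16)=-942/61
row 4: denom=6−1·16/61=350/61; d'=(3−1·-942/61)/(350/61)=45/14
back: M4=45/14
back: M3=-942/61−16/61·45/14=-114/7
back: M2=87/8−3/16·-114/7=195/14
back: M1=-7/2−1/3·195/14=-57/7
M: M0=0, M1=-57/7, M2=195/14, M3=-114/7, M4=45/14, M5=0
seg 0: a=-2, c=M0/2=0, d=(M1−M0)/(6·1)=-19/14, b=Δ0−h0·(2M0+M1)/6=47/14
seg 1: a=0, c=M1/2=-57/14, d=(M2−M1)/(6·2)=103/56, b=Δ1−h1·(2M1+M2)/6=-5/7
seg 2: a=-3, c=M2/2=195/28, d=(M3−M2)/(6·1)=-141/28, b=Δ2−h2·(2M2+M3)/6=71/14
seg 3: a=4, c=M3/2=-57/7, d=(M4−M3)/(6·1)=13/4, b=Δ3−h3·(2M3+M4)/6=109/28
seg 4: a=3, c=M4/2=45/28, d=(M5−M4)/(6·2)=-15/56, b=Δ4−h4·(2M4+M5)/6=-37/14
t_q=5/2 → seg 1, τ=3/2; S=0+-5/7·τ+-57/14·τ²+103/56·τ³=-1803/448

  seg 0: a=-2 b=47/14 c=0 d=-19/14
  seg 1: a=0 b=-5/7 c=-57/14 d=103/56
  seg 2: a=-3 b=71/14 c=195/28 d=-141/28
  seg 3: a=4 b=109/28 c=-57/7 d=13/4
  seg 4: a=3 b=-37/14 c=45/28 d=-15/56
S(5/2) = -1803/448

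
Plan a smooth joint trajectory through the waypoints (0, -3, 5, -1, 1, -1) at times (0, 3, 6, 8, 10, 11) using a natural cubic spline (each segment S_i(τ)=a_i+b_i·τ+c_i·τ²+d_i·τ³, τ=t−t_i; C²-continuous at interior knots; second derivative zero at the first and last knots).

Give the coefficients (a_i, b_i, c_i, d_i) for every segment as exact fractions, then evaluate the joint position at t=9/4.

  seg 0: a=0 b=-2989/1149 c=0 d=1840/10341
  seg 1: a=-3 b=2531/1149 c=1840/1149 d=-4987/10341
  seg 2: a=5 b=-1390/1149 c=-1049/383 d=4237/4596
  seg 3: a=-1 b=-1267/1149 c=2139/766 d=-4001/4596
  seg 4: a=1 b=-436/1149 c=-931/383 d=931/1149
S(9/4) = -2931/766

Δ: Δ0=-1, Δ1=8/3, Δ2=-3, Δ3=1, Δ4=-2
row 1: diag=12, rhs=22; c'=1/4, d'=11/6
row 2: denom=10−3·1/4=37/4; d'=(-34−3·11/6)/(37/4)=-158/37
row 3: denom=8−2·8/37=280/37; d'=(24−2·-158/37)/(280/37)=43/10
row 4: denom=6−2·37/140=383/70; d'=(-18−2·43/10)/(383/70)=-1862/383
back: M4=-1862/383
back: M3=43/10−37/140·-1862/383=2139/383
back: M2=-158/37−8/37·2139/383=-2098/383
back: M1=11/6−1/4·-2098/383=3680/1149
M: M0=0, M1=3680/1149, M2=-2098/383, M3=2139/383, M4=-1862/383, M5=0
seg 0: a=0, c=M0/2=0, d=(M1−M0)/(6·3)=1840/10341, b=Δ0−h0·(2M0+M1)/6=-2989/1149
seg 1: a=-3, c=M1/2=1840/1149, d=(M2−M1)/(6·3)=-4987/10341, b=Δ1−h1·(2M1+M2)/6=2531/1149
seg 2: a=5, c=M2/2=-1049/383, d=(M3−M2)/(6·2)=4237/4596, b=Δ2−h2·(2M2+M3)/6=-1390/1149
seg 3: a=-1, c=M3/2=2139/766, d=(M4−M3)/(6·2)=-4001/4596, b=Δ3−h3·(2M3+M4)/6=-1267/1149
seg 4: a=1, c=M4/2=-931/383, d=(M5−M4)/(6·1)=931/1149, b=Δ4−h4·(2M4+M5)/6=-436/1149
t_q=9/4 → seg 0, τ=9/4; S=0+-2989/1149·τ+0·τ²+1840/10341·τ³=-2931/766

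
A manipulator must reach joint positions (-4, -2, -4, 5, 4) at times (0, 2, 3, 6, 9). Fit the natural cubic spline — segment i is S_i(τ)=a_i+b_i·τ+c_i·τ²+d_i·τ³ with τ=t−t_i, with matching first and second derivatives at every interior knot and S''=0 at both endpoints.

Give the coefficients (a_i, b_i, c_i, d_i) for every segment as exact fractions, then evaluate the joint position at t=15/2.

  seg 0: a=-4 b=586/255 c=0 d=-331/1020
  seg 1: a=-2 b=-407/255 c=-331/170 d=787/510
  seg 2: a=-4 b=-439/510 c=228/85 d=-427/918
  seg 3: a=5 b=682/255 c=-767/510 d=767/4590
S(15/2) = 8421/1360

Δ: Δ0=1, Δ1=-2, Δ2=3, Δ3=-1/3
row 1: diag=6, rhs=-18; c'=1/6, d'=-3
row 2: denom=8−1·1/6=47/6; d'=(30−1·-3)/(47/6)=198/47
row 3: denom=12−3·18/47=510/47; d'=(-20−3·198/47)/(510/47)=-767/255
back: M3=-767/255
back: M2=198/47−18/47·-767/255=456/85
back: M1=-3−1/6·456/85=-331/85
M: M0=0, M1=-331/85, M2=456/85, M3=-767/255, M4=0
seg 0: a=-4, c=M0/2=0, d=(M1−M0)/(6·2)=-331/1020, b=Δ0−h0·(2M0+M1)/6=586/255
seg 1: a=-2, c=M1/2=-331/170, d=(M2−M1)/(6·1)=787/510, b=Δ1−h1·(2M1+M2)/6=-407/255
seg 2: a=-4, c=M2/2=228/85, d=(M3−M2)/(6·3)=-427/918, b=Δ2−h2·(2M2+M3)/6=-439/510
seg 3: a=5, c=M3/2=-767/510, d=(M4−M3)/(6·3)=767/4590, b=Δ3−h3·(2M3+M4)/6=682/255
t_q=15/2 → seg 3, τ=3/2; S=5+682/255·τ+-767/510·τ²+767/4590·τ³=8421/1360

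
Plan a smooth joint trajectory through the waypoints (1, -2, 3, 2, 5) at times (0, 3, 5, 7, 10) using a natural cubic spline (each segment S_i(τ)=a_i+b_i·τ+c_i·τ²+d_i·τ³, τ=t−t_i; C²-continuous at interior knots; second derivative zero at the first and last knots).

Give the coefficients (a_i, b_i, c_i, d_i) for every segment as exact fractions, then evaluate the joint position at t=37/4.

  seg 0: a=1 b=-143/60 c=0 d=83/540
  seg 1: a=-2 b=53/30 c=83/60 d=-61/120
  seg 2: a=3 b=6/5 c=-5/3 d=49/120
  seg 3: a=2 b=-17/30 c=47/60 d=-47/540
S(37/4) = 947/256

Δ: Δ0=-1, Δ1=5/2, Δ2=-1/2, Δ3=1
row 1: diag=10, rhs=21; c'=1/5, d'=21/10
row 2: denom=8−2·1/5=38/5; d'=(-18−2·21/10)/(38/5)=-111/38
row 3: denom=10−2·5/19=180/19; d'=(9−2·-111/38)/(180/19)=47/30
back: M3=47/30
back: M2=-111/38−5/19·47/30=-10/3
back: M1=21/10−1/5·-10/3=83/30
M: M0=0, M1=83/30, M2=-10/3, M3=47/30, M4=0
seg 0: a=1, c=M0/2=0, d=(M1−M0)/(6·3)=83/540, b=Δ0−h0·(2M0+M1)/6=-143/60
seg 1: a=-2, c=M1/2=83/60, d=(M2−M1)/(6·2)=-61/120, b=Δ1−h1·(2M1+M2)/6=53/30
seg 2: a=3, c=M2/2=-5/3, d=(M3−M2)/(6·2)=49/120, b=Δ2−h2·(2M2+M3)/6=6/5
seg 3: a=2, c=M3/2=47/60, d=(M4−M3)/(6·3)=-47/540, b=Δ3−h3·(2M3+M4)/6=-17/30
t_q=37/4 → seg 3, τ=9/4; S=2+-17/30·τ+47/60·τ²+-47/540·τ³=947/256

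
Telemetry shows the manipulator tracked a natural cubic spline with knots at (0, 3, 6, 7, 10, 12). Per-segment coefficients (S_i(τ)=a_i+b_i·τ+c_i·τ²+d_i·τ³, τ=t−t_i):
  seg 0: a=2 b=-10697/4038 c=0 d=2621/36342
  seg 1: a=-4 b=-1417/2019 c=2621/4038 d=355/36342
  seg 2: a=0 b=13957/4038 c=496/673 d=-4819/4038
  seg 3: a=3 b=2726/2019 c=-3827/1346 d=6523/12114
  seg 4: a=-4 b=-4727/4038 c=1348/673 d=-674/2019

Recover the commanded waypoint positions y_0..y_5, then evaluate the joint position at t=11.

y_0 = S_0(0) = a_0 = 2
y_1 = S_1(0) = a_1 = -4
y_2 = S_2(0) = a_2 = 0
y_3 = S_3(0) = a_3 = 3
y_4 = S_4(0) = a_4 = -4
y_5 = S_4(2) = -1
t_q=11 is in segment 4 (τ=1); S_4(τ)=-4713/1346

y_0=2 y_1=-4 y_2=0 y_3=3 y_4=-4 y_5=-1
S(11) = -4713/1346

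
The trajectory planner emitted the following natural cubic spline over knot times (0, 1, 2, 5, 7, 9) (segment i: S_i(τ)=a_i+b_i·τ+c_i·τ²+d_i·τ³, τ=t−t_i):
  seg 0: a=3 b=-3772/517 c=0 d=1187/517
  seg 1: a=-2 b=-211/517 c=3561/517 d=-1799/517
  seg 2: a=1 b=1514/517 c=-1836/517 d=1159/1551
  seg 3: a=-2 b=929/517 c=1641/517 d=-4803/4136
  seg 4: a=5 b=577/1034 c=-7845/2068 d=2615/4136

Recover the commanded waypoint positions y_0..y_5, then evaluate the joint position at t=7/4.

y_0=3 y_1=-2 y_2=1 y_3=-2 y_4=5 y_5=-4
S(7/4) = 3319/33088

y_0 = S_0(0) = a_0 = 3
y_1 = S_1(0) = a_1 = -2
y_2 = S_2(0) = a_2 = 1
y_3 = S_3(0) = a_3 = -2
y_4 = S_4(0) = a_4 = 5
y_5 = S_4(2) = -4
t_q=7/4 is in segment 1 (τ=3/4); S_1(τ)=3319/33088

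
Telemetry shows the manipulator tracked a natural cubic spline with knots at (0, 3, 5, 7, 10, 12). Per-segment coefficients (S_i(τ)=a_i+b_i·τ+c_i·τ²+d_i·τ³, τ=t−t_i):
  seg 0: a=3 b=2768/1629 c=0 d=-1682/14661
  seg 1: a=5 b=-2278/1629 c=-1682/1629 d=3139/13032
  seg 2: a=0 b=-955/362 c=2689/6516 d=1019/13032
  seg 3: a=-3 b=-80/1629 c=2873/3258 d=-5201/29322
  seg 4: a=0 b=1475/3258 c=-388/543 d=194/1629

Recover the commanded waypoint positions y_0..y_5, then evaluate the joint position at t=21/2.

y_0 = S_0(0) = a_0 = 3
y_1 = S_1(0) = a_1 = 5
y_2 = S_2(0) = a_2 = 0
y_3 = S_3(0) = a_3 = -3
y_4 = S_4(0) = a_4 = 0
y_5 = S_4(2) = -1
t_q=21/2 is in segment 4 (τ=1/2); S_4(τ)=34/543

y_0=3 y_1=5 y_2=0 y_3=-3 y_4=0 y_5=-1
S(21/2) = 34/543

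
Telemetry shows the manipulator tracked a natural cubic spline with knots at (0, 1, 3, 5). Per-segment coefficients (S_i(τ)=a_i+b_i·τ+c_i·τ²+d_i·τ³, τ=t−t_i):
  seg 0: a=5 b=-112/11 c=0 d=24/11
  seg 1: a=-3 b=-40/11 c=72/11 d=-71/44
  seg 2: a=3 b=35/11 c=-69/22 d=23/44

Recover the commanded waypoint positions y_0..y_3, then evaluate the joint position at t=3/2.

y_0 = S_0(0) = a_0 = 5
y_1 = S_1(0) = a_1 = -3
y_2 = S_2(0) = a_2 = 3
y_3 = S_2(2) = 1
t_q=3/2 is in segment 1 (τ=1/2); S_1(τ)=-1191/352

y_0=5 y_1=-3 y_2=3 y_3=1
S(3/2) = -1191/352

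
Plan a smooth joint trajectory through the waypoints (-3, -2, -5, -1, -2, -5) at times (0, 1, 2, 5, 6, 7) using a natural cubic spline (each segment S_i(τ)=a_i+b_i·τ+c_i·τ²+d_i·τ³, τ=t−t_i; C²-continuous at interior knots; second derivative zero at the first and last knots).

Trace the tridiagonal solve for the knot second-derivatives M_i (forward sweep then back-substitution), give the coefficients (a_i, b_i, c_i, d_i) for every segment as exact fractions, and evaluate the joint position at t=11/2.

  seg 0: a=-3 b=5464/2451 c=0 d=-3013/2451
  seg 1: a=-2 b=-3575/2451 c=-3013/817 d=5261/2451
  seg 2: a=-5 b=-5870/2451 c=2248/817 d=-86/171
  seg 3: a=-1 b=1312/2451 c=-1450/817 d=587/2451
  seg 4: a=-2 b=-5627/2451 c=-863/817 d=863/2451
S(11/2) = -7491/6536

Δ: Δ0=1, Δ1=-3, Δ2=4/3, Δ3=-1, Δ4=-3
row 1: diag=4, rhs=-24; c'=1/4, d'=-6
row 2: denom=8−1·1/4=31/4; d'=(26−1·-6)/(31/4)=128/31
row 3: denom=8−3·12/31=212/31; d'=(-14−3·128/31)/(212/31)=-409/106
row 4: denom=4−1·31/212=817/212; d'=(-12−1·-409/106)/(817/212)=-1726/817
back: M4=-1726/817
back: M3=-409/106−31/212·-1726/817=-2900/817
back: M2=128/31−12/31·-2900/817=4496/817
back: M1=-6−1/4·4496/817=-6026/817
M: M0=0, M1=-6026/817, M2=4496/817, M3=-2900/817, M4=-1726/817, M5=0
seg 0: a=-3, c=M0/2=0, d=(M1−M0)/(6·1)=-3013/2451, b=Δ0−h0·(2M0+M1)/6=5464/2451
seg 1: a=-2, c=M1/2=-3013/817, d=(M2−M1)/(6·1)=5261/2451, b=Δ1−h1·(2M1+M2)/6=-3575/2451
seg 2: a=-5, c=M2/2=2248/817, d=(M3−M2)/(6·3)=-86/171, b=Δ2−h2·(2M2+M3)/6=-5870/2451
seg 3: a=-1, c=M3/2=-1450/817, d=(M4−M3)/(6·1)=587/2451, b=Δ3−h3·(2M3+M4)/6=1312/2451
seg 4: a=-2, c=M4/2=-863/817, d=(M5−M4)/(6·1)=863/2451, b=Δ4−h4·(2M4+M5)/6=-5627/2451
t_q=11/2 → seg 3, τ=1/2; S=-1+1312/2451·τ+-1450/817·τ²+587/2451·τ³=-7491/6536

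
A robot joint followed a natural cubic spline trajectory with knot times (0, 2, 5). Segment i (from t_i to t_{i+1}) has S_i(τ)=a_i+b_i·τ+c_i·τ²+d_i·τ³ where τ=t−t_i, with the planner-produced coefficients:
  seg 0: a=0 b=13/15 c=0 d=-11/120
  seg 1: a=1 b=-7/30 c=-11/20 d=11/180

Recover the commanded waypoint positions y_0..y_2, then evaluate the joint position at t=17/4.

y_0=0 y_1=1 y_2=-3
S(17/4) = -413/256

y_0 = S_0(0) = a_0 = 0
y_1 = S_1(0) = a_1 = 1
y_2 = S_1(3) = -3
t_q=17/4 is in segment 1 (τ=9/4); S_1(τ)=-413/256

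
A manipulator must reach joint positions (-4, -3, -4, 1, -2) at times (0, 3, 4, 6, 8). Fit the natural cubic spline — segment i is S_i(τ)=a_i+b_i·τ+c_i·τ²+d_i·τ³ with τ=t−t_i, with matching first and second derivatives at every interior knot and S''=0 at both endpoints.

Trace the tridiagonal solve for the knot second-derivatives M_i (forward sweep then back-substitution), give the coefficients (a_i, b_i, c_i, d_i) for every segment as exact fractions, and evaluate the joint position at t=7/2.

Δ: Δ0=1/3, Δ1=-1, Δ2=5/2, Δ3=-3/2
row 1: diag=8, rhs=-8; c'=1/8, d'=-1
row 2: denom=6−1·1/8=47/8; d'=(21−1·-1)/(47/8)=176/47
row 3: denom=8−2·16/47=344/47; d'=(-24−2·176/47)/(344/47)=-185/43
back: M3=-185/43
back: M2=176/47−16/47·-185/43=224/43
back: M1=-1−1/8·224/43=-71/43
M: M0=0, M1=-71/43, M2=224/43, M3=-185/43, M4=0
seg 0: a=-4, c=M0/2=0, d=(M1−M0)/(6·3)=-71/774, b=Δ0−h0·(2M0+M1)/6=299/258
seg 1: a=-3, c=M1/2=-71/86, d=(M2−M1)/(6·1)=295/258, b=Δ1−h1·(2M1+M2)/6=-170/129
seg 2: a=-4, c=M2/2=112/43, d=(M3−M2)/(6·2)=-409/516, b=Δ2−h2·(2M2+M3)/6=119/258
seg 3: a=1, c=M3/2=-185/86, d=(M4−M3)/(6·2)=185/516, b=Δ3−h3·(2M3+M4)/6=353/258
t_q=7/2 → seg 1, τ=1/2; S=-3+-170/129·τ+-71/86·τ²+295/258·τ³=-2561/688

  seg 0: a=-4 b=299/258 c=0 d=-71/774
  seg 1: a=-3 b=-170/129 c=-71/86 d=295/258
  seg 2: a=-4 b=119/258 c=112/43 d=-409/516
  seg 3: a=1 b=353/258 c=-185/86 d=185/516
S(7/2) = -2561/688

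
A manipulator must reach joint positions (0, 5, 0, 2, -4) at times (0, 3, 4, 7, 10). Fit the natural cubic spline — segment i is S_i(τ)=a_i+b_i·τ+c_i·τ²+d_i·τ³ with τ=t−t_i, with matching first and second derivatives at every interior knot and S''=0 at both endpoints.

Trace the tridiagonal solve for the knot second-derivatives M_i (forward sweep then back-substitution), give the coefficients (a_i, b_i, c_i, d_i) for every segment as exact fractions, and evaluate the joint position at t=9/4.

Δ: Δ0=5/3, Δ1=-5, Δ2=2/3, Δ3=-2
row 1: diag=8, rhs=-40; c'=1/8, d'=-5
row 2: denom=8−1·1/8=63/8; d'=(34−1·-5)/(63/8)=104/21
row 3: denom=12−3·8/21=76/7; d'=(-16−3·104/21)/(76/7)=-54/19
back: M3=-54/19
back: M2=104/21−8/21·-54/19=344/57
back: M1=-5−1/8·344/57=-328/57
M: M0=0, M1=-328/57, M2=344/57, M3=-54/19, M4=0
seg 0: a=0, c=M0/2=0, d=(M1−M0)/(6·3)=-164/513, b=Δ0−h0·(2M0+M1)/6=259/57
seg 1: a=5, c=M1/2=-164/57, d=(M2−M1)/(6·1)=112/57, b=Δ1−h1·(2M1+M2)/6=-233/57
seg 2: a=0, c=M2/2=172/57, d=(M3−M2)/(6·3)=-253/513, b=Δ2−h2·(2M2+M3)/6=-75/19
seg 3: a=2, c=M3/2=-27/19, d=(M4−M3)/(6·3)=3/19, b=Δ3−h3·(2M3+M4)/6=16/19
t_q=9/4 → seg 0, τ=9/4; S=0+259/57·τ+0·τ²+-164/513·τ³=2001/304

  seg 0: a=0 b=259/57 c=0 d=-164/513
  seg 1: a=5 b=-233/57 c=-164/57 d=112/57
  seg 2: a=0 b=-75/19 c=172/57 d=-253/513
  seg 3: a=2 b=16/19 c=-27/19 d=3/19
S(9/4) = 2001/304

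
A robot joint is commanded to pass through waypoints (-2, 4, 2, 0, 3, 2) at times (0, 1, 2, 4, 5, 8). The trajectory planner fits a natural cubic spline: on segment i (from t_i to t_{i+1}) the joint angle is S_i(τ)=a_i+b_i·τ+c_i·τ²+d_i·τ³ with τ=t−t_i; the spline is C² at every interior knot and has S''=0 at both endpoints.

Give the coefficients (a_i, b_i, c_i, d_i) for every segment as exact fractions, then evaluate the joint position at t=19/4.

  seg 0: a=-2 b=23083/2859 c=0 d=-5929/2859
  seg 1: a=4 b=5296/2859 c=-5929/953 d=6773/2859
  seg 2: a=2 b=-9959/2859 c=844/953 d=509/2859
  seg 3: a=0 b=6277/2859 c=1862/953 d=-3286/2859
  seg 4: a=3 b=7591/2859 c=-1424/953 d=1424/8577
S(19/4) = 68945/30496

Δ: Δ0=6, Δ1=-2, Δ2=-1, Δ3=3, Δ4=-1/3
row 1: diag=4, rhs=-48; c'=1/4, d'=-12
row 2: denom=6−1·1/4=23/4; d'=(6−1·-12)/(23/4)=72/23
row 3: denom=6−2·8/23=122/23; d'=(24−2·72/23)/(122/23)=204/61
row 4: denom=8−1·23/122=953/122; d'=(-20−1·204/61)/(953/122)=-2848/953
back: M4=-2848/953
back: M3=204/61−23/122·-2848/953=3724/953
back: M2=72/23−8/23·3724/953=1688/953
back: M1=-12−1/4·1688/953=-11858/953
M: M0=0, M1=-11858/953, M2=1688/953, M3=3724/953, M4=-2848/953, M5=0
seg 0: a=-2, c=M0/2=0, d=(M1−M0)/(6·1)=-5929/2859, b=Δ0−h0·(2M0+M1)/6=23083/2859
seg 1: a=4, c=M1/2=-5929/953, d=(M2−M1)/(6·1)=6773/2859, b=Δ1−h1·(2M1+M2)/6=5296/2859
seg 2: a=2, c=M2/2=844/953, d=(M3−M2)/(6·2)=509/2859, b=Δ2−h2·(2M2+M3)/6=-9959/2859
seg 3: a=0, c=M3/2=1862/953, d=(M4−M3)/(6·1)=-3286/2859, b=Δ3−h3·(2M3+M4)/6=6277/2859
seg 4: a=3, c=M4/2=-1424/953, d=(M5−M4)/(6·3)=1424/8577, b=Δ4−h4·(2M4+M5)/6=7591/2859
t_q=19/4 → seg 3, τ=3/4; S=0+6277/2859·τ+1862/953·τ²+-3286/2859·τ³=68945/30496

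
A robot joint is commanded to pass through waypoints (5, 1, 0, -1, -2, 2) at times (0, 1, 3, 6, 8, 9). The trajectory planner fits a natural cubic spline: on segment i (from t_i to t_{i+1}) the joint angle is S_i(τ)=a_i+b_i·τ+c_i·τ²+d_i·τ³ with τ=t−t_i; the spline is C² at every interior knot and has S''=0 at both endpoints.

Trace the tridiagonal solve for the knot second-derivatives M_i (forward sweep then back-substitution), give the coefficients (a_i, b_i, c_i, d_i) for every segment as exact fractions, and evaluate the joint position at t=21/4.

  seg 0: a=5 b=-38821/8436 c=0 d=5077/8436
  seg 1: a=1 b=-11795/4218 c=5077/2812 d=-5545/16872
  seg 2: a=0 b=1016/2109 c=-117/703 d=-2/57
  seg 3: a=-1 b=-3088/2109 c=-339/703 d=8135/16872
  seg 4: a=-2 b=10093/4218 c=6779/2812 d=-6779/8436
S(21/4) = -3561/22496

Δ: Δ0=-4, Δ1=-1/2, Δ2=-1/3, Δ3=-1/2, Δ4=4
row 1: diag=6, rhs=21; c'=1/3, d'=7/2
row 2: denom=10−2·1/3=28/3; d'=(1−2·7/2)/(28/3)=-9/14
row 3: denom=10−3·9/28=253/28; d'=(-1−3·-9/14)/(253/28)=26/253
row 4: denom=6−2·56/253=1406/253; d'=(27−2·26/253)/(1406/253)=6779/1406
back: M4=6779/1406
back: M3=26/253−56/253·6779/1406=-678/703
back: M2=-9/14−9/28·-678/703=-234/703
back: M1=7/2−1/3·-234/703=5077/1406
M: M0=0, M1=5077/1406, M2=-234/703, M3=-678/703, M4=6779/1406, M5=0
seg 0: a=5, c=M0/2=0, d=(M1−M0)/(6·1)=5077/8436, b=Δ0−h0·(2M0+M1)/6=-38821/8436
seg 1: a=1, c=M1/2=5077/2812, d=(M2−M1)/(6·2)=-5545/16872, b=Δ1−h1·(2M1+M2)/6=-11795/4218
seg 2: a=0, c=M2/2=-117/703, d=(M3−M2)/(6·3)=-2/57, b=Δ2−h2·(2M2+M3)/6=1016/2109
seg 3: a=-1, c=M3/2=-339/703, d=(M4−M3)/(6·2)=8135/16872, b=Δ3−h3·(2M3+M4)/6=-3088/2109
seg 4: a=-2, c=M4/2=6779/2812, d=(M5−M4)/(6·1)=-6779/8436, b=Δ4−h4·(2M4+M5)/6=10093/4218
t_q=21/4 → seg 2, τ=9/4; S=0+1016/2109·τ+-117/703·τ²+-2/57·τ³=-3561/22496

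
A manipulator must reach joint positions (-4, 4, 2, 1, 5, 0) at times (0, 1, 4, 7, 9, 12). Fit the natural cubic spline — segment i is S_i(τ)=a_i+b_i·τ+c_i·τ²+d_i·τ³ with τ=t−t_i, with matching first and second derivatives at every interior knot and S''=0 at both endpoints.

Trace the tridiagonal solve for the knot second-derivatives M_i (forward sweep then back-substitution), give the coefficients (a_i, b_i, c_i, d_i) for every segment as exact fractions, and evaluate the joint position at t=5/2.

Δ: Δ0=8, Δ1=-2/3, Δ2=-1/3, Δ3=2, Δ4=-5/3
row 1: diag=8, rhs=-52; c'=3/8, d'=-13/2
row 2: denom=12−3·3/8=87/8; d'=(2−3·-13/2)/(87/8)=172/87
row 3: denom=10−3·8/29=266/29; d'=(14−3·172/87)/(266/29)=117/133
row 4: denom=10−2·29/133=1272/133; d'=(-22−2·117/133)/(1272/133)=-395/159
back: M4=-395/159
back: M3=117/133−29/133·-395/159=226/159
back: M2=172/87−8/29·226/159=84/53
back: M1=-13/2−3/8·84/53=-376/53
M: M0=0, M1=-376/53, M2=84/53, M3=226/159, M4=-395/159, M5=0
seg 0: a=-4, c=M0/2=0, d=(M1−M0)/(6·1)=-188/159, b=Δ0−h0·(2M0+M1)/6=1460/159
seg 1: a=4, c=M1/2=-188/53, d=(M2−M1)/(6·3)=230/477, b=Δ1−h1·(2M1+M2)/6=896/159
seg 2: a=2, c=M2/2=42/53, d=(M3−M2)/(6·3)=-13/1431, b=Δ2−h2·(2M2+M3)/6=-418/159
seg 3: a=1, c=M3/2=113/159, d=(M4−M3)/(6·2)=-69/212, b=Δ3−h3·(2M3+M4)/6=299/159
seg 4: a=5, c=M4/2=-395/318, d=(M5−M4)/(6·3)=395/2862, b=Δ4−h4·(2M4+M5)/6=130/159
t_q=5/2 → seg 1, τ=3/2; S=4+896/159·τ+-188/53·τ²+230/477·τ³=1293/212

  seg 0: a=-4 b=1460/159 c=0 d=-188/159
  seg 1: a=4 b=896/159 c=-188/53 d=230/477
  seg 2: a=2 b=-418/159 c=42/53 d=-13/1431
  seg 3: a=1 b=299/159 c=113/159 d=-69/212
  seg 4: a=5 b=130/159 c=-395/318 d=395/2862
S(5/2) = 1293/212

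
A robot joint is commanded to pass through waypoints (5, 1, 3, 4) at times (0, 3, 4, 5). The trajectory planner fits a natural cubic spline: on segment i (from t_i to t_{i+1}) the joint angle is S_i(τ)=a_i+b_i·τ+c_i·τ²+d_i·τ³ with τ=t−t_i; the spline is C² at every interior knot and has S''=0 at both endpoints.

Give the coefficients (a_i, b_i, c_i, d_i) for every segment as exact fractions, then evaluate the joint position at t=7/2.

  seg 0: a=5 b=-253/93 c=0 d=43/279
  seg 1: a=1 b=134/93 c=43/31 d=-77/93
  seg 2: a=3 b=161/93 c=-34/31 d=34/93
S(7/2) = 487/248

Δ: Δ0=-4/3, Δ1=2, Δ2=1
row 1: diag=8, rhs=20; c'=1/8, d'=5/2
row 2: denom=4−1·1/8=31/8; d'=(-6−1·5/2)/(31/8)=-68/31
back: M2=-68/31
back: M1=5/2−1/8·-68/31=86/31
M: M0=0, M1=86/31, M2=-68/31, M3=0
seg 0: a=5, c=M0/2=0, d=(M1−M0)/(6·3)=43/279, b=Δ0−h0·(2M0+M1)/6=-253/93
seg 1: a=1, c=M1/2=43/31, d=(M2−M1)/(6·1)=-77/93, b=Δ1−h1·(2M1+M2)/6=134/93
seg 2: a=3, c=M2/2=-34/31, d=(M3−M2)/(6·1)=34/93, b=Δ2−h2·(2M2+M3)/6=161/93
t_q=7/2 → seg 1, τ=1/2; S=1+134/93·τ+43/31·τ²+-77/93·τ³=487/248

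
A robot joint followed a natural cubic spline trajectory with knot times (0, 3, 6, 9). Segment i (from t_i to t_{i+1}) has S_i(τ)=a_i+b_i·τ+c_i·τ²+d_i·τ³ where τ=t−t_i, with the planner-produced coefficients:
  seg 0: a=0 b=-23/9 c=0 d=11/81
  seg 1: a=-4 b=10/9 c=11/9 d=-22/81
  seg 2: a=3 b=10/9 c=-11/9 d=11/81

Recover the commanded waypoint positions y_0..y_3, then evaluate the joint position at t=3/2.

y_0 = S_0(0) = a_0 = 0
y_1 = S_1(0) = a_1 = -4
y_2 = S_2(0) = a_2 = 3
y_3 = S_2(3) = -1
t_q=3/2 is in segment 0 (τ=3/2); S_0(τ)=-27/8

y_0=0 y_1=-4 y_2=3 y_3=-1
S(3/2) = -27/8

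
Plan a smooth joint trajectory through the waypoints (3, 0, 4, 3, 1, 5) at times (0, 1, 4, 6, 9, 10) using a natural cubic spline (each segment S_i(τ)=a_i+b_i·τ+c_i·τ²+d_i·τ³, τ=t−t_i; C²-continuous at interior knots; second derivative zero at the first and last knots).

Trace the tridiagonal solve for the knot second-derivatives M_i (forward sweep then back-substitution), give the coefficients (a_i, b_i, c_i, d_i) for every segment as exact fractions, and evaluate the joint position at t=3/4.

Δ: Δ0=-3, Δ1=4/3, Δ2=-1/2, Δ3=-2/3, Δ4=4
row 1: diag=8, rhs=26; c'=3/8, d'=13/4
row 2: denom=10−3·3/8=71/8; d'=(-11−3·13/4)/(71/8)=-166/71
row 3: denom=10−2·16/71=678/71; d'=(-1−2·-166/71)/(678/71)=87/226
row 4: denom=8−3·71/226=1595/226; d'=(28−3·87/226)/(1595/226)=6067/1595
back: M4=6067/1595
back: M3=87/226−71/226·6067/1595=-1292/1595
back: M2=-166/71−16/71·-1292/1595=-3438/1595
back: M1=13/4−3/8·-3438/1595=6473/1595
M: M0=0, M1=6473/1595, M2=-3438/1595, M3=-1292/1595, M4=6067/1595, M5=0
seg 0: a=3, c=M0/2=0, d=(M1−M0)/(6·1)=6473/9570, b=Δ0−h0·(2M0+M1)/6=-35183/9570
seg 1: a=0, c=M1/2=6473/3190, d=(M2−M1)/(6·3)=-901/2610, b=Δ1−h1·(2M1+M2)/6=-7882/4785
seg 2: a=4, c=M2/2=-1719/1595, d=(M3−M2)/(6·2)=37/330, b=Δ2−h2·(2M2+M3)/6=11551/9570
seg 3: a=3, c=M3/2=-646/1595, d=(M4−M3)/(6·3)=223/870, b=Δ3−h3·(2M3+M4)/6=-16829/9570
seg 4: a=1, c=M4/2=6067/3190, d=(M5−M4)/(6·1)=-6067/9570, b=Δ4−h4·(2M4+M5)/6=13073/4785
t_q=3/4 → seg 0, τ=3/4; S=3+-35183/9570·τ+0·τ²+6473/9570·τ³=107809/204160

  seg 0: a=3 b=-35183/9570 c=0 d=6473/9570
  seg 1: a=0 b=-7882/4785 c=6473/3190 d=-901/2610
  seg 2: a=4 b=11551/9570 c=-1719/1595 d=37/330
  seg 3: a=3 b=-16829/9570 c=-646/1595 d=223/870
  seg 4: a=1 b=13073/4785 c=6067/3190 d=-6067/9570
S(3/4) = 107809/204160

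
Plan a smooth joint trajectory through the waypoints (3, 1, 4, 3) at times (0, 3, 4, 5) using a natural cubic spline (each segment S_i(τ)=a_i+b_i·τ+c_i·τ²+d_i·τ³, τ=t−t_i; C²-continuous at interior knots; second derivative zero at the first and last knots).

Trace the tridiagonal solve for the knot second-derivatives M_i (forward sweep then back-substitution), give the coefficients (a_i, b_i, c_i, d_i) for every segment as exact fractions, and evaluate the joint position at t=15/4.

  seg 0: a=3 b=-230/93 c=0 d=56/279
  seg 1: a=1 b=274/93 c=56/31 d=-163/93
  seg 2: a=4 b=121/93 c=-107/31 d=107/93
S(15/4) = 6917/1984

Δ: Δ0=-2/3, Δ1=3, Δ2=-1
row 1: diag=8, rhs=22; c'=1/8, d'=11/4
row 2: denom=4−1·1/8=31/8; d'=(-24−1·11/4)/(31/8)=-214/31
back: M2=-214/31
back: M1=11/4−1/8·-214/31=112/31
M: M0=0, M1=112/31, M2=-214/31, M3=0
seg 0: a=3, c=M0/2=0, d=(M1−M0)/(6·3)=56/279, b=Δ0−h0·(2M0+M1)/6=-230/93
seg 1: a=1, c=M1/2=56/31, d=(M2−M1)/(6·1)=-163/93, b=Δ1−h1·(2M1+M2)/6=274/93
seg 2: a=4, c=M2/2=-107/31, d=(M3−M2)/(6·1)=107/93, b=Δ2−h2·(2M2+M3)/6=121/93
t_q=15/4 → seg 1, τ=3/4; S=1+274/93·τ+56/31·τ²+-163/93·τ³=6917/1984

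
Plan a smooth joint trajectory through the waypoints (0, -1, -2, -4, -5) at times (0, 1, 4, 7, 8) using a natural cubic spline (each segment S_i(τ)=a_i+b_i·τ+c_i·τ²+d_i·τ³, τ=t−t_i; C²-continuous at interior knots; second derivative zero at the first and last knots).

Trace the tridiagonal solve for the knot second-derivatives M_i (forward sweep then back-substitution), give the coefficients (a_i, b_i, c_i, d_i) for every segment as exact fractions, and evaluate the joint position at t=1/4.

  seg 0: a=0 b=-229/208 c=0 d=21/208
  seg 1: a=-1 b=-83/104 c=63/208 d=-277/5616
  seg 2: a=-2 b=-5/16 c=-11/78 d=43/5616
  seg 3: a=-4 b=-99/104 c=-15/208 d=5/208
S(1/4) = -3643/13312

Δ: Δ0=-1, Δ1=-1/3, Δ2=-2/3, Δ3=-1
row 1: diag=8, rhs=4; c'=3/8, d'=1/2
row 2: denom=12−3·3/8=87/8; d'=(-2−3·1/2)/(87/8)=-28/87
row 3: denom=8−3·8/29=208/29; d'=(-2−3·-28/87)/(208/29)=-15/104
back: M3=-15/104
back: M2=-28/87−8/29·-15/104=-11/39
back: M1=1/2−3/8·-11/39=63/104
M: M0=0, M1=63/104, M2=-11/39, M3=-15/104, M4=0
seg 0: a=0, c=M0/2=0, d=(M1−M0)/(6·1)=21/208, b=Δ0−h0·(2M0+M1)/6=-229/208
seg 1: a=-1, c=M1/2=63/208, d=(M2−M1)/(6·3)=-277/5616, b=Δ1−h1·(2M1+M2)/6=-83/104
seg 2: a=-2, c=M2/2=-11/78, d=(M3−M2)/(6·3)=43/5616, b=Δ2−h2·(2M2+M3)/6=-5/16
seg 3: a=-4, c=M3/2=-15/208, d=(M4−M3)/(6·1)=5/208, b=Δ3−h3·(2M3+M4)/6=-99/104
t_q=1/4 → seg 0, τ=1/4; S=0+-229/208·τ+0·τ²+21/208·τ³=-3643/13312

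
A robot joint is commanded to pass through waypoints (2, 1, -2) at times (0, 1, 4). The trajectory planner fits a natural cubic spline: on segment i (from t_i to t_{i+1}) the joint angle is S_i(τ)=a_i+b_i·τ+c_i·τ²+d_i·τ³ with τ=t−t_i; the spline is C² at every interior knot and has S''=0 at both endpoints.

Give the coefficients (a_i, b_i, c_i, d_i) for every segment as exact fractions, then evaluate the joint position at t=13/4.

  seg 0: a=2 b=-1 c=0 d=0
  seg 1: a=1 b=-1 c=0 d=0
S(13/4) = -5/4

Δ: Δ0=-1, Δ1=-1
row 1: diag=8, rhs=0; c'=3/8, d'=0
back: M1=0
M: M0=0, M1=0, M2=0
seg 0: a=2, c=M0/2=0, d=(M1−M0)/(6·1)=0, b=Δ0−h0·(2M0+M1)/6=-1
seg 1: a=1, c=M1/2=0, d=(M2−M1)/(6·3)=0, b=Δ1−h1·(2M1+M2)/6=-1
t_q=13/4 → seg 1, τ=9/4; S=1+-1·τ+0·τ²+0·τ³=-5/4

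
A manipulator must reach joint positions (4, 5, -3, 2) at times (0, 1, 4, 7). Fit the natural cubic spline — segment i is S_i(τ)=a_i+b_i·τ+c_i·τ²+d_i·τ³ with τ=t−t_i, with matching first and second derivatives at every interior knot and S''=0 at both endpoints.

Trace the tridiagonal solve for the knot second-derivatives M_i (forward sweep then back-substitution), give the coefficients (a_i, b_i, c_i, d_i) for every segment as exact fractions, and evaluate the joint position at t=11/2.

  seg 0: a=4 b=48/29 c=0 d=-19/29
  seg 1: a=5 b=-9/29 c=-57/29 d=308/783
  seg 2: a=-3 b=-43/29 c=137/87 d=-137/783
S(11/2) = -527/232

Δ: Δ0=1, Δ1=-8/3, Δ2=5/3
row 1: diag=8, rhs=-22; c'=3/8, d'=-11/4
row 2: denom=12−3·3/8=87/8; d'=(26−3·-11/4)/(87/8)=274/87
back: M2=274/87
back: M1=-11/4−3/8·274/87=-114/29
M: M0=0, M1=-114/29, M2=274/87, M3=0
seg 0: a=4, c=M0/2=0, d=(M1−M0)/(6·1)=-19/29, b=Δ0−h0·(2M0+M1)/6=48/29
seg 1: a=5, c=M1/2=-57/29, d=(M2−M1)/(6·3)=308/783, b=Δ1−h1·(2M1+M2)/6=-9/29
seg 2: a=-3, c=M2/2=137/87, d=(M3−M2)/(6·3)=-137/783, b=Δ2−h2·(2M2+M3)/6=-43/29
t_q=11/2 → seg 2, τ=3/2; S=-3+-43/29·τ+137/87·τ²+-137/783·τ³=-527/232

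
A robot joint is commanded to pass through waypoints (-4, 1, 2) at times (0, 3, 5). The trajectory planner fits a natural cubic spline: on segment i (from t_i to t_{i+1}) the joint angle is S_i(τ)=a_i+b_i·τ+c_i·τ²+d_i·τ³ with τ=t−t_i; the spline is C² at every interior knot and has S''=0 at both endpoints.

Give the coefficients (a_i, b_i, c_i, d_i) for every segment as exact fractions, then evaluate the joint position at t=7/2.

Δ: Δ0=5/3, Δ1=1/2
row 1: diag=10, rhs=-7; c'=1/5, d'=-7/10
back: M1=-7/10
M: M0=0, M1=-7/10, M2=0
seg 0: a=-4, c=M0/2=0, d=(M1−M0)/(6·3)=-7/180, b=Δ0−h0·(2M0+M1)/6=121/60
seg 1: a=1, c=M1/2=-7/20, d=(M2−M1)/(6·2)=7/120, b=Δ1−h1·(2M1+M2)/6=29/30
t_q=7/2 → seg 1, τ=1/2; S=1+29/30·τ+-7/20·τ²+7/120·τ³=449/320

  seg 0: a=-4 b=121/60 c=0 d=-7/180
  seg 1: a=1 b=29/30 c=-7/20 d=7/120
S(7/2) = 449/320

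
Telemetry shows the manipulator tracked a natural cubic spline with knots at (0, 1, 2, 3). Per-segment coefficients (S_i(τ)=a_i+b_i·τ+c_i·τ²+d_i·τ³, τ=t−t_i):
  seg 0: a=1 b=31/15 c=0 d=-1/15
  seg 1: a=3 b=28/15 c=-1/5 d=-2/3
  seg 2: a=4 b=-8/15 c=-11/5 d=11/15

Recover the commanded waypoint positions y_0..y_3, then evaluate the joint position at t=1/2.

y_0=1 y_1=3 y_2=4 y_3=2
S(1/2) = 81/40

y_0 = S_0(0) = a_0 = 1
y_1 = S_1(0) = a_1 = 3
y_2 = S_2(0) = a_2 = 4
y_3 = S_2(1) = 2
t_q=1/2 is in segment 0 (τ=1/2); S_0(τ)=81/40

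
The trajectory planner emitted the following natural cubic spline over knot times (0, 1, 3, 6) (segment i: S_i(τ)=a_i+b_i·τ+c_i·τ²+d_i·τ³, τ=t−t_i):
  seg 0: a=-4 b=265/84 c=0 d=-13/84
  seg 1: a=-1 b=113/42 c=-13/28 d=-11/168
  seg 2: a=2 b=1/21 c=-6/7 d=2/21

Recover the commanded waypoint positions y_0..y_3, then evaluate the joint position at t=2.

y_0=-4 y_1=-1 y_2=2 y_3=-3
S(2) = 65/56

y_0 = S_0(0) = a_0 = -4
y_1 = S_1(0) = a_1 = -1
y_2 = S_2(0) = a_2 = 2
y_3 = S_2(3) = -3
t_q=2 is in segment 1 (τ=1); S_1(τ)=65/56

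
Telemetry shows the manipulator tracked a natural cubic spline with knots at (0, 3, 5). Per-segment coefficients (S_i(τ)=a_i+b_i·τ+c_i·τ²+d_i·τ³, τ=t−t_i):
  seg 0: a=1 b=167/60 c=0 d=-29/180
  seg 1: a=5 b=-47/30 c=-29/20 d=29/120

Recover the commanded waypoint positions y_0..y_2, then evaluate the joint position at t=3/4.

y_0 = S_0(0) = a_0 = 1
y_1 = S_1(0) = a_1 = 5
y_2 = S_1(2) = -2
t_q=3/4 is in segment 0 (τ=3/4); S_0(τ)=773/256

y_0=1 y_1=5 y_2=-2
S(3/4) = 773/256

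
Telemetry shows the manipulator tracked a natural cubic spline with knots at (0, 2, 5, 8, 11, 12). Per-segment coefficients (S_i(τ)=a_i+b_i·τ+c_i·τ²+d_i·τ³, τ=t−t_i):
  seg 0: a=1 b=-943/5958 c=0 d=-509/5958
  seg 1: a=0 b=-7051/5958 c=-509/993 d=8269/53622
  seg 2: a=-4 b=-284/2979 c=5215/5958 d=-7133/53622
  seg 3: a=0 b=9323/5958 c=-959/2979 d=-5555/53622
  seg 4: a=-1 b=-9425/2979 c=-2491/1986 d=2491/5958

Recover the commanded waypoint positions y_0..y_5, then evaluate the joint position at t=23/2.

y_0=1 y_1=0 y_2=-4 y_3=0 y_4=-1 y_5=-5
S(23/2) = -45173/15888

y_0 = S_0(0) = a_0 = 1
y_1 = S_1(0) = a_1 = 0
y_2 = S_2(0) = a_2 = -4
y_3 = S_3(0) = a_3 = 0
y_4 = S_4(0) = a_4 = -1
y_5 = S_4(1) = -5
t_q=23/2 is in segment 4 (τ=1/2); S_4(τ)=-45173/15888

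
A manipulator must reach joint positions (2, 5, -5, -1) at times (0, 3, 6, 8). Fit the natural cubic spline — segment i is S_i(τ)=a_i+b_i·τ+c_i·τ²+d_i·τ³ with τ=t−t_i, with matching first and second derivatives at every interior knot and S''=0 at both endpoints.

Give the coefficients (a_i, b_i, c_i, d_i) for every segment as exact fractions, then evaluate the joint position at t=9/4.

  seg 0: a=2 b=289/111 c=0 d=-178/999
  seg 1: a=5 b=-245/111 c=-178/111 d=409/999
  seg 2: a=-5 b=-86/111 c=77/37 d=-77/222
S(9/4) = 6901/1184

Δ: Δ0=1, Δ1=-10/3, Δ2=2
row 1: diag=12, rhs=-26; c'=1/4, d'=-13/6
row 2: denom=10−3·1/4=37/4; d'=(32−3·-13/6)/(37/4)=154/37
back: M2=154/37
back: M1=-13/6−1/4·154/37=-356/111
M: M0=0, M1=-356/111, M2=154/37, M3=0
seg 0: a=2, c=M0/2=0, d=(M1−M0)/(6·3)=-178/999, b=Δ0−h0·(2M0+M1)/6=289/111
seg 1: a=5, c=M1/2=-178/111, d=(M2−M1)/(6·3)=409/999, b=Δ1−h1·(2M1+M2)/6=-245/111
seg 2: a=-5, c=M2/2=77/37, d=(M3−M2)/(6·2)=-77/222, b=Δ2−h2·(2M2+M3)/6=-86/111
t_q=9/4 → seg 0, τ=9/4; S=2+289/111·τ+0·τ²+-178/999·τ³=6901/1184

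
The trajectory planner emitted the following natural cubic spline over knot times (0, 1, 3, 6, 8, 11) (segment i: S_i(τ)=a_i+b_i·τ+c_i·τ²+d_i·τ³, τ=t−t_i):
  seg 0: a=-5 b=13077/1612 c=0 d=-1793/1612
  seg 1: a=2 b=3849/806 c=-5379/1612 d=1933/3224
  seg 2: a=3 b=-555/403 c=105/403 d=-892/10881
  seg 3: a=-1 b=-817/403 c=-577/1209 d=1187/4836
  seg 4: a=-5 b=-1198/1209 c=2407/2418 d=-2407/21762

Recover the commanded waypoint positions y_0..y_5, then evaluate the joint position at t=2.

y_0=-5 y_1=2 y_2=3 y_3=-1 y_4=-5 y_5=-2
S(2) = 13019/3224

y_0 = S_0(0) = a_0 = -5
y_1 = S_1(0) = a_1 = 2
y_2 = S_2(0) = a_2 = 3
y_3 = S_3(0) = a_3 = -1
y_4 = S_4(0) = a_4 = -5
y_5 = S_4(3) = -2
t_q=2 is in segment 1 (τ=1); S_1(τ)=13019/3224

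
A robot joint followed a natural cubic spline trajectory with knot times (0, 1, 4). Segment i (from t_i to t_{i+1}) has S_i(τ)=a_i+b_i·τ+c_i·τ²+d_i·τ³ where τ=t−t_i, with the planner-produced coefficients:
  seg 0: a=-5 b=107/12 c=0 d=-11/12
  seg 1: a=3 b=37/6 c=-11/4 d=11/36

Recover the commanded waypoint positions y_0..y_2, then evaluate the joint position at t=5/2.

y_0 = S_0(0) = a_0 = -5
y_1 = S_1(0) = a_1 = 3
y_2 = S_1(3) = 5
t_q=5/2 is in segment 1 (τ=3/2); S_1(τ)=227/32

y_0=-5 y_1=3 y_2=5
S(5/2) = 227/32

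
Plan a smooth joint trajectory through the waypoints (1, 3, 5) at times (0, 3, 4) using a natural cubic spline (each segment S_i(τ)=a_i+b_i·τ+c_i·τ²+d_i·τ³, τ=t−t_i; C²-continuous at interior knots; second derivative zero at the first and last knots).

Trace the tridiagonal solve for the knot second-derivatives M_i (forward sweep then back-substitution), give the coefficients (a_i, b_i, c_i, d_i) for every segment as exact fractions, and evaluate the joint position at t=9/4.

  seg 0: a=1 b=1/6 c=0 d=1/18
  seg 1: a=3 b=5/3 c=1/2 d=-1/6
S(9/4) = 257/128

Δ: Δ0=2/3, Δ1=2
row 1: diag=8, rhs=8; c'=1/8, d'=1
back: M1=1
M: M0=0, M1=1, M2=0
seg 0: a=1, c=M0/2=0, d=(M1−M0)/(6·3)=1/18, b=Δ0−h0·(2M0+M1)/6=1/6
seg 1: a=3, c=M1/2=1/2, d=(M2−M1)/(6·1)=-1/6, b=Δ1−h1·(2M1+M2)/6=5/3
t_q=9/4 → seg 0, τ=9/4; S=1+1/6·τ+0·τ²+1/18·τ³=257/128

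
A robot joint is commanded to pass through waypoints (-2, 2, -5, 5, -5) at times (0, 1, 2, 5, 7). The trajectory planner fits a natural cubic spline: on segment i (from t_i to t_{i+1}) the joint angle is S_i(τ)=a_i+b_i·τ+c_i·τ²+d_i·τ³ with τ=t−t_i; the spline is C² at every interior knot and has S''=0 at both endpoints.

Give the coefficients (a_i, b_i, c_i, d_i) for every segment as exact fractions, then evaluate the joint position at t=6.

  seg 0: a=-2 b=3008/411 c=0 d=-1364/411
  seg 1: a=2 b=-1084/411 c=-1364/137 d=2299/411
  seg 2: a=-5 b=-2371/411 c=935/137 d=-1558/1233
  seg 3: a=5 b=437/411 c=-623/137 d=623/822
S(6) = 623/274

Δ: Δ0=4, Δ1=-7, Δ2=10/3, Δ3=-5
row 1: diag=4, rhs=-66; c'=1/4, d'=-33/2
row 2: denom=8−1·1/4=31/4; d'=(62−1·-33/2)/(31/4)=314/31
row 3: denom=10−3·12/31=274/31; d'=(-50−3·314/31)/(274/31)=-1246/137
back: M3=-1246/137
back: M2=314/31−12/31·-1246/137=1870/137
back: M1=-33/2−1/4·1870/137=-2728/137
M: M0=0, M1=-2728/137, M2=1870/137, M3=-1246/137, M4=0
seg 0: a=-2, c=M0/2=0, d=(M1−M0)/(6·1)=-1364/411, b=Δ0−h0·(2M0+M1)/6=3008/411
seg 1: a=2, c=M1/2=-1364/137, d=(M2−M1)/(6·1)=2299/411, b=Δ1−h1·(2M1+M2)/6=-1084/411
seg 2: a=-5, c=M2/2=935/137, d=(M3−M2)/(6·3)=-1558/1233, b=Δ2−h2·(2M2+M3)/6=-2371/411
seg 3: a=5, c=M3/2=-623/137, d=(M4−M3)/(6·2)=623/822, b=Δ3−h3·(2M3+M4)/6=437/411
t_q=6 → seg 3, τ=1; S=5+437/411·τ+-623/137·τ²+623/822·τ³=623/274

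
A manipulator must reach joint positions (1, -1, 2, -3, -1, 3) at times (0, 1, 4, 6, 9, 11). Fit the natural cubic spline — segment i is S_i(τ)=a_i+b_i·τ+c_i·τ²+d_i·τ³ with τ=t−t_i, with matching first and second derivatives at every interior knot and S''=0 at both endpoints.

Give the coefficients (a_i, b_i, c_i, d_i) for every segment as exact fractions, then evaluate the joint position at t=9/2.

Δ: Δ0=-2, Δ1=1, Δ2=-5/2, Δ3=2/3, Δ4=2
row 1: diag=8, rhs=18; c'=3/8, d'=9/4
row 2: denom=10−3·3/8=71/8; d'=(-21−3·9/4)/(71/8)=-222/71
row 3: denom=10−2·16/71=678/71; d'=(19−2·-222/71)/(678/71)=1793/678
row 4: denom=10−3·71/226=2047/226; d'=(8−3·1793/678)/(2047/226)=15/2047
back: M4=15/2047
back: M3=1793/678−71/226·15/2047=16226/6141
back: M2=-222/71−16/71·16226/6141=-22858/6141
back: M1=9/4−3/8·-22858/6141=7463/2047
M: M0=0, M1=7463/2047, M2=-22858/6141, M3=16226/6141, M4=15/2047, M5=0
seg 0: a=1, c=M0/2=0, d=(M1−M0)/(6·1)=7463/12282, b=Δ0−h0·(2M0+M1)/6=-32027/12282
seg 1: a=-1, c=M1/2=7463/4094, d=(M2−M1)/(6·3)=-45247/110538, b=Δ1−h1·(2M1+M2)/6=-4819/6141
seg 2: a=2, c=M2/2=-11429/6141, d=(M3−M2)/(6·2)=3257/6141, b=Δ2−h2·(2M2+M3)/6=-11045/12282
seg 3: a=-3, c=M3/2=8113/6141, d=(M4−M3)/(6·3)=-16181/110538, b=Δ3−h3·(2M3+M4)/6=-8103/4094
seg 4: a=-1, c=M4/2=15/4094, d=(M5−M4)/(6·2)=-5/8188, b=Δ4−h4·(2M4+M5)/6=4084/2047
t_q=9/2 → seg 2, τ=1/2; S=2+-11045/12282·τ+-11429/6141·τ²+3257/6141·τ³=18855/16376

  seg 0: a=1 b=-32027/12282 c=0 d=7463/12282
  seg 1: a=-1 b=-4819/6141 c=7463/4094 d=-45247/110538
  seg 2: a=2 b=-11045/12282 c=-11429/6141 d=3257/6141
  seg 3: a=-3 b=-8103/4094 c=8113/6141 d=-16181/110538
  seg 4: a=-1 b=4084/2047 c=15/4094 d=-5/8188
S(9/2) = 18855/16376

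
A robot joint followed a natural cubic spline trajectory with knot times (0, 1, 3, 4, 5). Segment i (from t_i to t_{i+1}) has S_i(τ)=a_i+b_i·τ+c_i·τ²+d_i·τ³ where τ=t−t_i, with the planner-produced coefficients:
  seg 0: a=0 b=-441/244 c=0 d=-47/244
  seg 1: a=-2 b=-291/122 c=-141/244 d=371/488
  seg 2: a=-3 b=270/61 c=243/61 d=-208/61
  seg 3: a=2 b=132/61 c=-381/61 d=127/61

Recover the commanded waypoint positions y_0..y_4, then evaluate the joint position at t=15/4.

y_0 = S_0(0) = a_0 = 0
y_1 = S_1(0) = a_1 = -2
y_2 = S_2(0) = a_2 = -3
y_3 = S_3(0) = a_3 = 2
y_4 = S_3(1) = 0
t_q=15/4 is in segment 2 (τ=3/4); S_2(τ)=1095/976

y_0=0 y_1=-2 y_2=-3 y_3=2 y_4=0
S(15/4) = 1095/976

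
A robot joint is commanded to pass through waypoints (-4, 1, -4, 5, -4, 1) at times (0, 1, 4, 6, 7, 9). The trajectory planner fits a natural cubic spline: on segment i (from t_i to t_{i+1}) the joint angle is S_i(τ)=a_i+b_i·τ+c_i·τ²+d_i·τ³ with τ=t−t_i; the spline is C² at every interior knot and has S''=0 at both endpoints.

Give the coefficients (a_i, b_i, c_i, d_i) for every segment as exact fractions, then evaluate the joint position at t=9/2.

  seg 0: a=-4 b=89045/13758 c=0 d=-20255/13758
  seg 1: a=1 b=14140/6879 c=-20255/4586 d=4855/4586
  seg 2: a=-4 b=56945/13758 c=11720/2293 d=-67837/27516
  seg 3: a=5 b=-68797/13758 c=-44397/4586 d=39083/6879
  seg 4: a=-4 b=-100681/13758 c=33769/4586 d=-33769/27516
S(9/2) = -70503/73376

Δ: Δ0=5, Δ1=-5/3, Δ2=9/2, Δ3=-9, Δ4=5/2
row 1: diag=8, rhs=-40; c'=3/8, d'=-5
row 2: denom=10−3·3/8=71/8; d'=(37−3·-5)/(71/8)=416/71
row 3: denom=6−2·16/71=394/71; d'=(-81−2·416/71)/(394/71)=-6583/394
row 4: denom=6−1·71/394=2293/394; d'=(69−1·-6583/394)/(2293/394)=33769/2293
back: M4=33769/2293
back: M3=-6583/394−71/394·33769/2293=-44397/2293
back: M2=416/71−16/71·-44397/2293=23440/2293
back: M1=-5−3/8·23440/2293=-20255/2293
M: M0=0, M1=-20255/2293, M2=23440/2293, M3=-44397/2293, M4=33769/2293, M5=0
seg 0: a=-4, c=M0/2=0, d=(M1−M0)/(6·1)=-20255/13758, b=Δ0−h0·(2M0+M1)/6=89045/13758
seg 1: a=1, c=M1/2=-20255/4586, d=(M2−M1)/(6·3)=4855/4586, b=Δ1−h1·(2M1+M2)/6=14140/6879
seg 2: a=-4, c=M2/2=11720/2293, d=(M3−M2)/(6·2)=-67837/27516, b=Δ2−h2·(2M2+M3)/6=56945/13758
seg 3: a=5, c=M3/2=-44397/4586, d=(M4−M3)/(6·1)=39083/6879, b=Δ3−h3·(2M3+M4)/6=-68797/13758
seg 4: a=-4, c=M4/2=33769/4586, d=(M5−M4)/(6·2)=-33769/27516, b=Δ4−h4·(2M4+M5)/6=-100681/13758
t_q=9/2 → seg 2, τ=1/2; S=-4+56945/13758·τ+11720/2293·τ²+-67837/27516·τ³=-70503/73376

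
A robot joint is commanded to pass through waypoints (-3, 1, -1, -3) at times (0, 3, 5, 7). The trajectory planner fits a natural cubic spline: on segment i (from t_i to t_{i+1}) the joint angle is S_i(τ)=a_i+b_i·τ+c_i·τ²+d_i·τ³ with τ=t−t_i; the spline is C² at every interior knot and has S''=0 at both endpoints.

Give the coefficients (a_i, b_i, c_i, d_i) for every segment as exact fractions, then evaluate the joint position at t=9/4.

Δ: Δ0=4/3, Δ1=-1, Δ2=-1
row 1: diag=10, rhs=-14; c'=1/5, d'=-7/5
row 2: denom=8−2·1/5=38/5; d'=(0−2·-7/5)/(38/5)=7/19
back: M2=7/19
back: M1=-7/5−1/5·7/19=-28/19
M: M0=0, M1=-28/19, M2=7/19, M3=0
seg 0: a=-3, c=M0/2=0, d=(M1−M0)/(6·3)=-14/171, b=Δ0−h0·(2M0+M1)/6=118/57
seg 1: a=1, c=M1/2=-14/19, d=(M2−M1)/(6·2)=35/228, b=Δ1−h1·(2M1+M2)/6=-8/57
seg 2: a=-1, c=M2/2=7/38, d=(M3−M2)/(6·2)=-7/228, b=Δ2−h2·(2M2+M3)/6=-71/57
t_q=9/4 → seg 0, τ=9/4; S=-3+118/57·τ+0·τ²+-14/171·τ³=441/608

  seg 0: a=-3 b=118/57 c=0 d=-14/171
  seg 1: a=1 b=-8/57 c=-14/19 d=35/228
  seg 2: a=-1 b=-71/57 c=7/38 d=-7/228
S(9/4) = 441/608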